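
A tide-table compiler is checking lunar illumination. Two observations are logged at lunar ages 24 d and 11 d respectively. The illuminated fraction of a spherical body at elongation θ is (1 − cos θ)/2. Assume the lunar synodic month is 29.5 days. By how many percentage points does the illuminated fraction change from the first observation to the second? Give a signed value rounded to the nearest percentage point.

First observation: θ = 360°·24/29.5 = 292.9°, so f = 0.306.
Second observation: θ = 134.2°, f = 0.849.
Δf = 0.849 − 0.306 = +0.543, i.e. +54 pp.

+54 pp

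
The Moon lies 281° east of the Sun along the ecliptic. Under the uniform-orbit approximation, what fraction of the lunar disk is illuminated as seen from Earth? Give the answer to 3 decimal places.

0.405

cos 281° = 0.191, so f = (1 − 0.191)/2 = 0.405.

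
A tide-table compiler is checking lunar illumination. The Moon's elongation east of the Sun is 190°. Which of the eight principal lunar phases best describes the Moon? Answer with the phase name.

full moon

The full moon sector spans roughly 158°–202°; 190° falls inside it.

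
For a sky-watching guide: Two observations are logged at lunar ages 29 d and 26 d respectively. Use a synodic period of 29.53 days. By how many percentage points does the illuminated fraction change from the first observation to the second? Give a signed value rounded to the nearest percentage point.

+13 pp

θ₁ = 360° × 29/29.53 = 353.5°, f₁ = (1 − cos θ₁)/2 = 0.003.
θ₂ = 360° × 26/29.53 = 317.0°, f₂ = (1 − cos θ₂)/2 = 0.135.
Change = f₂ − f₁ = +0.131 → +13 percentage points.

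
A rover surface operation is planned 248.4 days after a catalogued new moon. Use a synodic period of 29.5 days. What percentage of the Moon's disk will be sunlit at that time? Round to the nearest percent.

248.4/29.5 = 8.420 lunations, so 8 complete cycles and 12.40 d into the next.
Phase angle: θ = 360°·(12.40 d)/(29.5 d) = 151.3°.
cos 151.3° = (-0.877), so f = (1 − (-0.877))/2 = 0.939, so 94%.

94%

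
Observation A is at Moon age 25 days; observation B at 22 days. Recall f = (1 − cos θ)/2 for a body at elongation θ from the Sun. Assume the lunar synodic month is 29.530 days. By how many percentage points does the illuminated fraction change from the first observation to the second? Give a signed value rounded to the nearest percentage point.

First observation: θ = 360°·25/29.530 = 304.8°, so f = 0.215.
Second observation: θ = 268.2°, f = 0.516.
Δf = 0.516 − 0.215 = +0.301, i.e. +30 pp.

+30 percentage points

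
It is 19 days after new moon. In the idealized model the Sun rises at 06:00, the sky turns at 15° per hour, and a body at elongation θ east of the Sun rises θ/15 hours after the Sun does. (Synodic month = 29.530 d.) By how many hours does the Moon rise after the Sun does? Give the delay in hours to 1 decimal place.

Phase angle: θ = 360°·(19 d)/(29.530 d) = 231.6°.
At 15° of sky rotation per hour, 231.6° corresponds to a 15.44 h lag.
So the Moon rises 15.44 h after the Sun.

15.4 h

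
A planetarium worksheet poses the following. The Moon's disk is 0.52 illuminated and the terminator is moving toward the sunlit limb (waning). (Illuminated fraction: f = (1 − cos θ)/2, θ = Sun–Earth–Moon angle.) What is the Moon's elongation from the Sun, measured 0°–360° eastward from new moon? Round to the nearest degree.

Invert f = (1 − cos θ)/2 to get cos θ = 1 − 2(0.52) = -0.040, hence θ₀ = arccos -0.040 = 92.3°.
Waning ⇒ past full, so θ = 360° − 92.3° = 267.7°.

268°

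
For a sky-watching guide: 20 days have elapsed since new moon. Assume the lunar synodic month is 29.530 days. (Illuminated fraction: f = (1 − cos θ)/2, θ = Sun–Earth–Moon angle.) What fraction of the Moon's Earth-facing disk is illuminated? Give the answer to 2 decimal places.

0.72

Phase angle: θ = 360°·(20 d)/(29.530 d) = 243.8°.
Illuminated fraction = (1 − cos 243.8°)/2 = (1 − (-0.441))/2 ≈ 0.721.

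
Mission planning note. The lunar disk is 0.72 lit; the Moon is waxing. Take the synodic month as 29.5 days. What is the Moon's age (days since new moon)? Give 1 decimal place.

From f = (1 − cos θ)/2: cos θ = 1 − 2×0.72 = -0.440; arccos → 116.1°.
Waxing ⇒ before full, so θ = 116.1°.
That fraction of the synodic month is 116.1/360 × 29.5 d ≈ 9.51 d.

9.5 days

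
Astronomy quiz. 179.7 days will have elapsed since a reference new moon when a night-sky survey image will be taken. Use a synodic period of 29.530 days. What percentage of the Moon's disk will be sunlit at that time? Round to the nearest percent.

179.7 d spans 6 complete synodic months (6 × 29.530 = 177.18 d) plus 2.52 d.
Phase angle: θ = 360°·(2.52 d)/(29.530 d) = 30.7°.
Illuminated fraction = (1 − cos 30.7°)/2 = (1 − 0.860)/2 ≈ 0.070, so 7%.

7%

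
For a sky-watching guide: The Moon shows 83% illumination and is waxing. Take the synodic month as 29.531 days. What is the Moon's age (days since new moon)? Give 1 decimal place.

10.8 days

From f = (1 − cos θ)/2: cos θ = 1 − 2×0.83 = -0.660; arccos → 131.3°.
The Moon is waxing (0°–180°), so θ = 131.3° directly.
Age = 29.531 × 131.3°/360° ≈ 10.77 days.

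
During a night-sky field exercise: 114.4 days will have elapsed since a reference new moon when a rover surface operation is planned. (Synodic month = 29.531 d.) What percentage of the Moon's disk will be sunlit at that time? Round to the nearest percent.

15%

Reduce mod P: 114.4 − 3×29.531 = 25.81 d into the current lunation.
Phase angle: θ = 360°·(25.81 d)/(29.531 d) = 314.6°.
cos 314.6° = 0.702, so f = (1 − 0.702)/2 = 0.149, so 15%.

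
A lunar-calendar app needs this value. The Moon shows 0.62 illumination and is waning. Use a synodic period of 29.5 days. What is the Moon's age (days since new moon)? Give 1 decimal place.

21.0 days

From f = (1 − cos θ)/2: cos θ = 1 − 2×0.62 = -0.240; arccos → 103.9°.
Waning ⇒ past full, so θ = 360° − 103.9° = 256.1°.
That fraction of the synodic month is 256.1/360 × 29.5 d ≈ 20.99 d.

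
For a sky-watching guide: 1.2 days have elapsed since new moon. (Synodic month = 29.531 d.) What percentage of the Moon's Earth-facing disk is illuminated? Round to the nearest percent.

2%

Phase angle: θ = 360°·(1.2 d)/(29.531 d) = 14.6°.
With cos θ = 0.968, the lit fraction is (1 − 0.968)/2 ≈ 0.016, so 2%.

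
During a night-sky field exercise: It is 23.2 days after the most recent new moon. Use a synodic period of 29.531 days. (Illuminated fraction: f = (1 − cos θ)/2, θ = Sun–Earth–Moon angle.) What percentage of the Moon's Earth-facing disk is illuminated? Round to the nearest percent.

Elongation θ = 360° × 23.2/29.531 ≈ 282.8°.
Illuminated fraction = (1 − cos 282.8°)/2 = (1 − 0.222)/2 ≈ 0.389, so 39%.

39%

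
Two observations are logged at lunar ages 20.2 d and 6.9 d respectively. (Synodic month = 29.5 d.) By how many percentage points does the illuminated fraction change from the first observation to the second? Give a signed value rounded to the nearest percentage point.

-25 percentage points

θ₁ = 360° × 20.2/29.5 = 246.5°, f₁ = (1 − cos θ₁)/2 = 0.699.
θ₂ = 360° × 6.9/29.5 = 84.2°, f₂ = (1 − cos θ₂)/2 = 0.450.
Change = f₂ − f₁ = -0.250 → -25 percentage points.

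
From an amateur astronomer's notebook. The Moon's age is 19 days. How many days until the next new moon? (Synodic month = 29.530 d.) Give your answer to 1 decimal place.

10.5 days

The next new moon completes the synodic month: 29.530 − 19 = 10.530 days.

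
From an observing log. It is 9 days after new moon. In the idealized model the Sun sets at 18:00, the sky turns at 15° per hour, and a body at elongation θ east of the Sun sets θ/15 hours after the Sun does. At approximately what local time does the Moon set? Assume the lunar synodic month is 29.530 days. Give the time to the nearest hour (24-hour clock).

Elongation θ = 360° × 9/29.530 ≈ 109.7°.
The Moon trails the Sun by θ/15 = 109.7/15 ≈ 7.31 hours.
18:00 + 7.31 h ≈ 01:19 → 01:00 to the nearest hour.

01:00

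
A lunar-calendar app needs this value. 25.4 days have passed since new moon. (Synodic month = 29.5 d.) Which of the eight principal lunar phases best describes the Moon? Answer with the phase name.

At 25.4/29.5 of the cycle, θ ≈ 310° — the waning crescent range.

waning crescent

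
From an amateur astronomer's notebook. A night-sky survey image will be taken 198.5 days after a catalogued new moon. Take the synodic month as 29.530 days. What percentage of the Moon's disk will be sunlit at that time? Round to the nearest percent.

59%

198.5 d spans 6 complete synodic months (6 × 29.530 = 177.18 d) plus 21.32 d.
Phase angle: θ = 360°·(21.32 d)/(29.530 d) = 259.9°.
cos 259.9° = (-0.175), so f = (1 − (-0.175))/2 = 0.588, so 59%.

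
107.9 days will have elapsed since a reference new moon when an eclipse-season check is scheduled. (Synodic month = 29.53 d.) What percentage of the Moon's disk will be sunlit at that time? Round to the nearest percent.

107.9/29.53 = 3.654 lunations, so 3 complete cycles and 19.31 d into the next.
The Moon has covered 19.31/29.53 of its cycle, so θ ≈ 360° × 19.31/29.53 = 235.4°.
Illuminated fraction = (1 − cos 235.4°)/2 = (1 − (-0.568))/2 ≈ 0.784, so 78%.

78%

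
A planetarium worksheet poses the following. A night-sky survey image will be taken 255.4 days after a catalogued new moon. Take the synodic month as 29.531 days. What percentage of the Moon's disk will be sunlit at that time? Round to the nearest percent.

255.4 d spans 8 complete synodic months (8 × 29.531 = 236.25 d) plus 19.15 d.
Elongation θ = 360° × 19.15/29.531 ≈ 233.5°.
With cos θ = (-0.595), the lit fraction is (1 − (-0.595))/2 ≈ 0.798, so 80%.

80%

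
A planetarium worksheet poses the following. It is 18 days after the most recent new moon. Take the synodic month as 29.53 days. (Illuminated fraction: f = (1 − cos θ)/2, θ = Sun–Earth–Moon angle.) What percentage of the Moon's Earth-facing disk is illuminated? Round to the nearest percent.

89%

Phase angle: θ = 360°·(18 d)/(29.53 d) = 219.4°.
With cos θ = (-0.772), the lit fraction is (1 − (-0.772))/2 ≈ 0.886, so 89%.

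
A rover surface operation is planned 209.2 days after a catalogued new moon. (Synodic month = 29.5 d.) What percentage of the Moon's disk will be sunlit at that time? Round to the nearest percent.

Reduce mod P: 209.2 − 7×29.5 = 2.70 d into the current lunation.
Phase angle: θ = 360°·(2.70 d)/(29.5 d) = 32.9°.
With cos θ = 0.839, the lit fraction is (1 − 0.839)/2 ≈ 0.080, so 8%.

8%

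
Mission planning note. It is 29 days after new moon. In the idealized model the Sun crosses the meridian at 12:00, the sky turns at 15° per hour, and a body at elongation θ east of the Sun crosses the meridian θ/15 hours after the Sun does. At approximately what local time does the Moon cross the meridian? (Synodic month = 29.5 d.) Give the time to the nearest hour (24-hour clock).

12:00

Phase angle: θ = 360°·(29 d)/(29.5 d) = 353.9°.
The Moon trails the Sun by θ/15 = 353.9/15 ≈ 23.59 hours.
12:00 + 23.59 h ≈ 11:36 → 12:00 to the nearest hour.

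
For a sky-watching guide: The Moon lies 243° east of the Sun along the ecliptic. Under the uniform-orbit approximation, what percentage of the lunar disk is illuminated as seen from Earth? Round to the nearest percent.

73%

Half-versine of 243°: (1 − (-0.454))/2 = 0.727, i.e. 73%.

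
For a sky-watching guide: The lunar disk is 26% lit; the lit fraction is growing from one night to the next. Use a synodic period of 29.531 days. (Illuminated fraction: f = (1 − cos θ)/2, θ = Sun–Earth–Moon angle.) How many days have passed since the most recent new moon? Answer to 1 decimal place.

From f = (1 − cos θ)/2: cos θ = 1 − 2×0.26 = 0.480; arccos → 61.3°.
Before full moon the principal value applies: θ = 61.3°.
Age = 29.531 × 61.3°/360° ≈ 5.03 days.

5.0 days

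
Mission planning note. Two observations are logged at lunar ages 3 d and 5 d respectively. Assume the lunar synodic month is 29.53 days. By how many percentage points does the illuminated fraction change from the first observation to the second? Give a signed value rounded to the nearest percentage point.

+16 percentage points

θ₁ = 360° × 3/29.53 = 36.6°, f₁ = (1 − cos θ₁)/2 = 0.098.
θ₂ = 360° × 5/29.53 = 61.0°, f₂ = (1 − cos θ₂)/2 = 0.257.
Change = f₂ − f₁ = +0.159 → +16 percentage points.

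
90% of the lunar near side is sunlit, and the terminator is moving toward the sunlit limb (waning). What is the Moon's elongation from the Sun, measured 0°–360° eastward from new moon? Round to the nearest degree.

217°

From f = (1 − cos θ)/2: cos θ = 1 − 2×0.90 = -0.800; arccos → 143.1°.
A waning Moon lies in 180°–360°, so θ = 360° − 143.1° = 216.9°.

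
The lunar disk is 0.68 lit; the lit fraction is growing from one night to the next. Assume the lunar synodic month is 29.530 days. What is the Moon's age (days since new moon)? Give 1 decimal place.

cos θ = 1 − 2f = -0.360, giving a principal value of 111.1°.
The Moon is waxing (0°–180°), so θ = 111.1° directly.
That fraction of the synodic month is 111.1/360 × 29.530 d ≈ 9.11 d.

9.1 days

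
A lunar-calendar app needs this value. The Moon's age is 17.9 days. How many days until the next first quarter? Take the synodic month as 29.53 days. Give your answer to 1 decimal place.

First quarter is 0.25 of the way through the cycle: age 0.25 × 29.53 = 7.383 d.
This lunation's first quarter (7.383 d) has passed, so add one period: 36.913 − 17.9 = 19.013 days.

19.0 days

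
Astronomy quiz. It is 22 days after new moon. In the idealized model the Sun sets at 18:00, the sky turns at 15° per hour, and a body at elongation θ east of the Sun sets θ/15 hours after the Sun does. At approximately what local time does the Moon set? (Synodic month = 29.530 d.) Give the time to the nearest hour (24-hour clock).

12:00

The Moon has covered 22/29.530 of its cycle, so θ ≈ 360° × 22/29.530 = 268.2°.
Delay after the Sun = 268.2° / (15°/h) ≈ 17.88 h.
18:00 + 17.88 h ≈ 11:53 → 12:00 to the nearest hour.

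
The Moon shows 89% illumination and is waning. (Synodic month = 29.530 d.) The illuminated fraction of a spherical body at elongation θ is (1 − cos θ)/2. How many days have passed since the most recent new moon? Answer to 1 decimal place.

Invert f = (1 − cos θ)/2 to get cos θ = 1 − 2(0.89) = -0.780, hence θ₀ = arccos -0.780 = 141.3°.
Waning ⇒ past full, so θ = 360° − 141.3° = 218.7°.
Age = 29.530 × 218.7°/360° ≈ 17.94 days.

17.9 days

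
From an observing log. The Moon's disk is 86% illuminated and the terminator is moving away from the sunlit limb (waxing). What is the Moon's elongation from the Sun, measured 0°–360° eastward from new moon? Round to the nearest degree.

Invert f = (1 − cos θ)/2 to get cos θ = 1 − 2(0.86) = -0.720, hence θ₀ = arccos -0.720 = 136.1°.
Before full moon the principal value applies: θ = 136.1°.

136°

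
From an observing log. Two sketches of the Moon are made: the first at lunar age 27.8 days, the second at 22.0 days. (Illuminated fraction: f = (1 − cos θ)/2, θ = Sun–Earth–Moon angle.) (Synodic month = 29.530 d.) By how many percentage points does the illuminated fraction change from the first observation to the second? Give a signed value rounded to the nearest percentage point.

θ₁ = 360° × 27.8/29.530 = 338.9°, f₁ = (1 − cos θ₁)/2 = 0.033.
θ₂ = 360° × 22.0/29.530 = 268.2°, f₂ = (1 − cos θ₂)/2 = 0.516.
Change = f₂ − f₁ = +0.482 → +48 percentage points.

+48 pp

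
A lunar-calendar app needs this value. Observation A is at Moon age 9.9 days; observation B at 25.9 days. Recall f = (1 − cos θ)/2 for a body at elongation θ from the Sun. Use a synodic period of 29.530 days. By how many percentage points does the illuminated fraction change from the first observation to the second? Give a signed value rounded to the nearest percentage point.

First observation: θ = 360°·9.9/29.530 = 120.7°, so f = 0.755.
Second observation: θ = 315.7°, f = 0.142.
Δf = 0.142 − 0.755 = -0.613, i.e. -61 pp.

-61 percentage points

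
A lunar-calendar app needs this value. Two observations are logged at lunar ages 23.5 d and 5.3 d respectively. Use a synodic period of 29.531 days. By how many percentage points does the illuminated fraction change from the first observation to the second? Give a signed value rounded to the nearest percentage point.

-7 percentage points

First observation: θ = 360°·23.5/29.531 = 286.5°, so f = 0.358.
Second observation: θ = 64.6°, f = 0.286.
Δf = 0.286 − 0.358 = -0.073, i.e. -7 pp.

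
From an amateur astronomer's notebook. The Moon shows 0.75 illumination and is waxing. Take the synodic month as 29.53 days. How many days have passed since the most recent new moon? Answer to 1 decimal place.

9.8 days

Invert f = (1 − cos θ)/2 to get cos θ = 1 − 2(0.75) = -0.500, hence θ₀ = arccos -0.500 = 120.0°.
Before full moon the principal value applies: θ = 120.0°.
Age = 29.53 × 120.0°/360° ≈ 9.84 days.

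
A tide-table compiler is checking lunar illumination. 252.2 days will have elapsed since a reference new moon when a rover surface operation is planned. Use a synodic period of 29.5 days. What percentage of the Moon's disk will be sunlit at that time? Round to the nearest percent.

252.2 d spans 8 complete synodic months (8 × 29.5 = 236.00 d) plus 16.20 d.
The Moon has covered 16.20/29.5 of its cycle, so θ ≈ 360° × 16.20/29.5 = 197.7°.
cos 197.7° = (-0.953), so f = (1 − (-0.953))/2 = 0.976, so 98%.

98%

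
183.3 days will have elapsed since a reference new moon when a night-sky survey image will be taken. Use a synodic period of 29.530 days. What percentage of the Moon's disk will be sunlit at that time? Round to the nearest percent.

Reduce mod P: 183.3 − 6×29.530 = 6.12 d into the current lunation.
The Moon has covered 6.12/29.530 of its cycle, so θ ≈ 360° × 6.12/29.530 = 74.6°.
cos 74.6° = 0.265, so f = (1 − 0.265)/2 = 0.367, so 37%.

37%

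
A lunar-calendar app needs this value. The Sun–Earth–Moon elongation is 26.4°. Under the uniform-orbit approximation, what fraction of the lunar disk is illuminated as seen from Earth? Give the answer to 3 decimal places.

Half-versine of 26.4°: (1 − 0.896)/2 = 0.052.

0.052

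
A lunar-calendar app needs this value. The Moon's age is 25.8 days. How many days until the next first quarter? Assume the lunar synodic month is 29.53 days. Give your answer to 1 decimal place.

First quarter is 0.25 of the way through the cycle: age 0.25 × 29.53 = 7.383 d.
This lunation's first quarter (7.383 d) has passed, so add one period: 36.913 − 25.8 = 11.113 days.

11.1 days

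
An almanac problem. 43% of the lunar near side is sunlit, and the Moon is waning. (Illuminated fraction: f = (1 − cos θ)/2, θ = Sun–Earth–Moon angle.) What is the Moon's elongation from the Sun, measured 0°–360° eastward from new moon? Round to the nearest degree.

Invert f = (1 − cos θ)/2 to get cos θ = 1 − 2(0.43) = 0.140, hence θ₀ = arccos 0.140 = 82.0°.
Waning ⇒ past full, so θ = 360° − 82.0° = 278.0°.

278°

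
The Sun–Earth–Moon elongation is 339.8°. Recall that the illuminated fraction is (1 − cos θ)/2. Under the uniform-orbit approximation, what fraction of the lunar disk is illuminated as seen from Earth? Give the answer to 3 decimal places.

0.031

f = (1 − cos 339.8°)/2 = (1 − 0.938)/2 ≈ 0.031.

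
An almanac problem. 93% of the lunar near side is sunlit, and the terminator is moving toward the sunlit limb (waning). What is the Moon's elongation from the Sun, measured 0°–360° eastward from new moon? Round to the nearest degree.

Invert f = (1 − cos θ)/2 to get cos θ = 1 − 2(0.93) = -0.860, hence θ₀ = arccos -0.860 = 149.3°.
A waning Moon lies in 180°–360°, so θ = 360° − 149.3° = 210.7°.

211°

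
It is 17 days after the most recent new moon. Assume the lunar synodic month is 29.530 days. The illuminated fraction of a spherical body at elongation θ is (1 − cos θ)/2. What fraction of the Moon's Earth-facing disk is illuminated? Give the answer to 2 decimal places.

0.94

Phase angle: θ = 360°·(17 d)/(29.530 d) = 207.2°.
Illuminated fraction = (1 − cos 207.2°)/2 = (1 − (-0.889))/2 ≈ 0.945.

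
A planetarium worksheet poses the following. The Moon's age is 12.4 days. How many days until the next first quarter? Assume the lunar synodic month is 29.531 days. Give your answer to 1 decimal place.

First quarter occurs at elongation 90°, i.e. at age 29.531 × 90/360 = 7.383 d.
Already past this cycle's first quarter; the next is at 7.383 + 29.531 = 36.914 d, so 36.914 − 12.4 = 24.514 days.

24.5 days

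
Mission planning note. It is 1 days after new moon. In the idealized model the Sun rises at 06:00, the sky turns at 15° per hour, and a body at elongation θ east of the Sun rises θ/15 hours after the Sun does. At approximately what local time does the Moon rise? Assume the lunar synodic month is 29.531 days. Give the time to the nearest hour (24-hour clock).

Phase angle: θ = 360°·(1 d)/(29.531 d) = 12.2°.
The Moon trails the Sun by θ/15 = 12.2/15 ≈ 0.81 hours.
06:00 + 0.81 h ≈ 06:49 → 07:00 to the nearest hour.

07:00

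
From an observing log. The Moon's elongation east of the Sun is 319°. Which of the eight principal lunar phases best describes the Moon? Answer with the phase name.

319° lies in the waning crescent sector of the 8-phase cycle.

waning crescent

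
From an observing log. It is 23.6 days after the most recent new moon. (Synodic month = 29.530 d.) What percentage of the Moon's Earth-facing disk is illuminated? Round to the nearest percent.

Elongation θ = 360° × 23.6/29.530 ≈ 287.7°.
cos 287.7° = 0.304, so f = (1 − 0.304)/2 = 0.348, so 35%.

35%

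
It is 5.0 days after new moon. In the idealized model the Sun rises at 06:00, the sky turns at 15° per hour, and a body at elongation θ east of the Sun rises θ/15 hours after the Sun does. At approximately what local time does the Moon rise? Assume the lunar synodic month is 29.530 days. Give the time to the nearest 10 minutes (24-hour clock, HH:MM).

Phase angle: θ = 360°·(5.0 d)/(29.530 d) = 61.0°.
At 15° of sky rotation per hour, 61.0° corresponds to a 4.06 h lag.
06:00 + 4.064 h ≈ 10:04 → 10:00 to the nearest ten minutes.

10:00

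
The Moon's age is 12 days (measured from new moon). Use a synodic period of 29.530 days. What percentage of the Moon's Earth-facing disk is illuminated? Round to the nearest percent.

The Moon has covered 12/29.530 of its cycle, so θ ≈ 360° × 12/29.530 = 146.3°.
Illuminated fraction = (1 − cos 146.3°)/2 = (1 − (-0.832))/2 ≈ 0.916, so 92%.

92%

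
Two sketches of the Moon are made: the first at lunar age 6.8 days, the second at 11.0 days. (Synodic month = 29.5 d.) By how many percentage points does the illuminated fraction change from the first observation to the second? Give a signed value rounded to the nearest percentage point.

+41 percentage points

First observation: θ = 360°·6.8/29.5 = 83.0°, so f = 0.439.
Second observation: θ = 134.2°, f = 0.849.
Δf = 0.849 − 0.439 = +0.410, i.e. +41 pp.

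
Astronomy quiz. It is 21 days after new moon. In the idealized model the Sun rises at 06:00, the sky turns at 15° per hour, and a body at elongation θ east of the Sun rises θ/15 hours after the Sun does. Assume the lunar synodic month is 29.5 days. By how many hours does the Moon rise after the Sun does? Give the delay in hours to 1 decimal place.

Elongation θ = 360° × 21/29.5 ≈ 256.3°.
The Moon trails the Sun by θ/15 = 256.3/15 ≈ 17.08 hours.
So the Moon rises 17.08 h after the Sun.

17.1 h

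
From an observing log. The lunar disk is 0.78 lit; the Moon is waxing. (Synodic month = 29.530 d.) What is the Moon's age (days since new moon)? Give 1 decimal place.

cos θ = 1 − 2f = -0.560, giving a principal value of 124.1°.
Before full moon the principal value applies: θ = 124.1°.
That fraction of the synodic month is 124.1/360 × 29.530 d ≈ 10.18 d.

10.2 days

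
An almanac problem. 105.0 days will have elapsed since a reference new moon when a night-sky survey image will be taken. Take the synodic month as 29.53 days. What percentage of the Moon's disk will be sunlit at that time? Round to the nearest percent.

Reduce mod P: 105.0 − 3×29.53 = 16.41 d into the current lunation.
Phase angle: θ = 360°·(16.41 d)/(29.53 d) = 200.1°.
With cos θ = (-0.939), the lit fraction is (1 − (-0.939))/2 ≈ 0.970, so 97%.

97%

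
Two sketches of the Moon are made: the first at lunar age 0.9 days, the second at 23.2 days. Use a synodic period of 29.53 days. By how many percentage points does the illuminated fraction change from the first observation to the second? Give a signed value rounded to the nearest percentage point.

+38 pp

First observation: θ = 360°·0.9/29.53 = 11.0°, so f = 0.009.
Second observation: θ = 282.8°, f = 0.389.
Δf = 0.389 − 0.009 = +0.380, i.e. +38 pp.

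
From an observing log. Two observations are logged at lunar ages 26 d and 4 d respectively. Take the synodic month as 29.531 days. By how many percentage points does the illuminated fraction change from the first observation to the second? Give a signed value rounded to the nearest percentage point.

First observation: θ = 360°·26/29.531 = 317.0°, so f = 0.135.
Second observation: θ = 48.8°, f = 0.170.
Δf = 0.170 − 0.135 = +0.036, i.e. +4 pp.

+4 percentage points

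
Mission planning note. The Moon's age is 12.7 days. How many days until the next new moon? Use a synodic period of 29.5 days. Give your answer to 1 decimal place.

One full lunation from the last new moon is 29.5 d; remaining = 29.5 − 12.7 = 16.800 d.

16.8 days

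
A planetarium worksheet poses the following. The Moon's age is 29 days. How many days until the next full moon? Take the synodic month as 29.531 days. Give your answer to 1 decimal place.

Full moon occurs at elongation 180°, i.e. at age 29.531 × 180/360 = 14.765 d.
This lunation's full moon (14.765 d) has passed, so add one period: 44.296 − 29 = 15.296 days.

15.3 days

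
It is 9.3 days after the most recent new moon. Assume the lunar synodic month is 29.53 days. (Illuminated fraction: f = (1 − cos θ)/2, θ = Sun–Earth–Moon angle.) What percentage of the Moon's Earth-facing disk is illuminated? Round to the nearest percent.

Elongation θ = 360° × 9.3/29.53 ≈ 113.4°.
cos 113.4° = (-0.397), so f = (1 − (-0.397))/2 = 0.698, so 70%.

70%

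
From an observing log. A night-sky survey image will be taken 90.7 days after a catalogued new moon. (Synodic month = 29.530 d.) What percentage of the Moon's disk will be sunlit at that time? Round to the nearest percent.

5%

Reduce mod P: 90.7 − 3×29.530 = 2.11 d into the current lunation.
Phase angle: θ = 360°·(2.11 d)/(29.530 d) = 25.7°.
cos 25.7° = 0.901, so f = (1 − 0.901)/2 = 0.050, so 5%.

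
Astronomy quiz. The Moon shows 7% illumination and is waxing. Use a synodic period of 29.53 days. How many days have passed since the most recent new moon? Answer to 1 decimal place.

2.5 days

Invert f = (1 − cos θ)/2 to get cos θ = 1 − 2(0.07) = 0.860, hence θ₀ = arccos 0.860 = 30.7°.
Waxing ⇒ before full, so θ = 30.7°.
That fraction of the synodic month is 30.7/360 × 29.53 d ≈ 2.52 d.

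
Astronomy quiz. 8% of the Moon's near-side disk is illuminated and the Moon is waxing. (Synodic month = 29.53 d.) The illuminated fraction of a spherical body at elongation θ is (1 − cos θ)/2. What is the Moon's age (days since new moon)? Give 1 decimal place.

2.7 days

cos θ = 1 − 2f = 0.840, giving a principal value of 32.9°.
The Moon is waxing (0°–180°), so θ = 32.9° directly.
Age = 29.53 × 32.9°/360° ≈ 2.70 days.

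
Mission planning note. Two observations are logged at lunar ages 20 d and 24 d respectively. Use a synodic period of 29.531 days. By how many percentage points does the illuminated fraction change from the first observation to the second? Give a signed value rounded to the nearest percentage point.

-41 percentage points

θ₁ = 360° × 20/29.531 = 243.8°, f₁ = (1 − cos θ₁)/2 = 0.721.
θ₂ = 360° × 24/29.531 = 292.6°, f₂ = (1 − cos θ₂)/2 = 0.308.
Change = f₂ − f₁ = -0.413 → -41 percentage points.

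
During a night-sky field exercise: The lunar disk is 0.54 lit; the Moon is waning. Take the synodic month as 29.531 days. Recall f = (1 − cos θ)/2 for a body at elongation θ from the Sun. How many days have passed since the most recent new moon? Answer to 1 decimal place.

Invert f = (1 − cos θ)/2 to get cos θ = 1 − 2(0.54) = -0.080, hence θ₀ = arccos -0.080 = 94.6°.
Since the Moon is past full (waning), take the reflex angle: θ = 360° − 94.6° = 265.4°.
Age = 29.531 × 265.4°/360° ≈ 21.77 days.

21.8 days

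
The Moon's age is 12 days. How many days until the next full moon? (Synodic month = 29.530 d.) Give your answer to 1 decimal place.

2.8 days

Full moon occurs at elongation 180°, i.e. at age 29.530 × 180/360 = 14.765 d.
That is 14.765 − 12 = 2.765 days ahead.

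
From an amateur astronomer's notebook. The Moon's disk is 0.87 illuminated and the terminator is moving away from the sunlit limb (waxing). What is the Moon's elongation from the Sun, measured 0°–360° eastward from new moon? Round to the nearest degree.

cos θ = 1 − 2f = -0.740, giving a principal value of 137.7°.
Waxing ⇒ before full, so θ = 137.7°.

138°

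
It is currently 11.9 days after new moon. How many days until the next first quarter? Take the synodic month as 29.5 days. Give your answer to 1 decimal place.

25.0 days

First quarter occurs at elongation 90°, i.e. at age 29.5 × 90/360 = 7.375 d.
This lunation's first quarter (7.375 d) has passed, so add one period: 36.875 − 11.9 = 24.975 days.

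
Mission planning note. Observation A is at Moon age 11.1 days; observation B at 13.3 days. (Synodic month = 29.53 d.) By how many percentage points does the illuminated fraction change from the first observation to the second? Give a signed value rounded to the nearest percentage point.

First observation: θ = 360°·11.1/29.53 = 135.3°, so f = 0.856.
Second observation: θ = 162.1°, f = 0.976.
Δf = 0.976 − 0.856 = +0.120, i.e. +12 pp.

+12 percentage points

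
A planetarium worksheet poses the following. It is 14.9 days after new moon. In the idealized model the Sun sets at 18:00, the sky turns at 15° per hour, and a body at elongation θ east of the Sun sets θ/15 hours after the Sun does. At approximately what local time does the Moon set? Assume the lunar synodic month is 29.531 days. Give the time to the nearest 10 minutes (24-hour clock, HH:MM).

The Moon has covered 14.9/29.531 of its cycle, so θ ≈ 360° × 14.9/29.531 = 181.6°.
The Moon trails the Sun by θ/15 = 181.6/15 ≈ 12.11 hours.
18:00 + 12.109 h ≈ 06:07 → 06:10 to the nearest ten minutes.

06:10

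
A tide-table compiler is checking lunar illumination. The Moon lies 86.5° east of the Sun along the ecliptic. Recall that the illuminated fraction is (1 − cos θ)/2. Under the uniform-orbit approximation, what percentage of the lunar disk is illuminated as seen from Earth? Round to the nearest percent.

47%

cos 86.5° = 0.061, so f = (1 − 0.061)/2 = 0.469, i.e. 47%.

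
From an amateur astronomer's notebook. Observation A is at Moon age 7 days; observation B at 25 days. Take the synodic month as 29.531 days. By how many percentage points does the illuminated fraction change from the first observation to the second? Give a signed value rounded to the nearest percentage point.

-24 percentage points

First observation: θ = 360°·7/29.531 = 85.3°, so f = 0.459.
Second observation: θ = 304.8°, f = 0.215.
Δf = 0.215 − 0.459 = -0.244, i.e. -24 pp.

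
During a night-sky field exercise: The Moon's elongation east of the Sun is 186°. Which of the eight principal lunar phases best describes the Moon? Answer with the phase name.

186° lies in the full moon sector of the 8-phase cycle.

full moon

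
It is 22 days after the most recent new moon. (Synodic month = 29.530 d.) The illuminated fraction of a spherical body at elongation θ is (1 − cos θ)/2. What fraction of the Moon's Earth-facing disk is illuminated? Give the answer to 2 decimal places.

Phase angle: θ = 360°·(22 d)/(29.530 d) = 268.2°.
Illuminated fraction = (1 − cos 268.2°)/2 = (1 − (-0.031))/2 ≈ 0.516.

0.52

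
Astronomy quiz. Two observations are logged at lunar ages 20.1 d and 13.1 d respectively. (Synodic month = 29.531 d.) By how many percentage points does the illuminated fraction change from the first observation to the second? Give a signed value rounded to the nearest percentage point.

θ₁ = 360° × 20.1/29.531 = 245.0°, f₁ = (1 − cos θ₁)/2 = 0.711.
θ₂ = 360° × 13.1/29.531 = 159.7°, f₂ = (1 − cos θ₂)/2 = 0.969.
Change = f₂ − f₁ = +0.258 → +26 percentage points.

+26 percentage points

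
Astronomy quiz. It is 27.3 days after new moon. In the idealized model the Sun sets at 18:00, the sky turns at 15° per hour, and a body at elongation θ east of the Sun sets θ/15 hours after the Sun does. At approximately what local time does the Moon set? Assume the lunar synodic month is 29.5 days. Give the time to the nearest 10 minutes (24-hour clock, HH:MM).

Elongation θ = 360° × 27.3/29.5 ≈ 333.2°.
The Moon trails the Sun by θ/15 = 333.2/15 ≈ 22.21 hours.
18:00 + 22.210 h ≈ 16:13 → 16:10 to the nearest ten minutes.

16:10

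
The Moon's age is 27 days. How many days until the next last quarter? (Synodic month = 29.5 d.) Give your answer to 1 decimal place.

Last quarter occurs at elongation 270°, i.e. at age 29.5 × 270/360 = 22.125 d.
Already past this cycle's last quarter; the next is at 22.125 + 29.5 = 51.625 d, so 51.625 − 27 = 24.625 days.

24.6 days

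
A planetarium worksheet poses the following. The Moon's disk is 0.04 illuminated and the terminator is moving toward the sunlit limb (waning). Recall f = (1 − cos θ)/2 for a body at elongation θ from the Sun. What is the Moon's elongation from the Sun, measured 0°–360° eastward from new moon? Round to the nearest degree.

cos θ = 1 − 2f = 0.920, giving a principal value of 23.1°.
Since the Moon is past full (waning), take the reflex angle: θ = 360° − 23.1° = 336.9°.

337°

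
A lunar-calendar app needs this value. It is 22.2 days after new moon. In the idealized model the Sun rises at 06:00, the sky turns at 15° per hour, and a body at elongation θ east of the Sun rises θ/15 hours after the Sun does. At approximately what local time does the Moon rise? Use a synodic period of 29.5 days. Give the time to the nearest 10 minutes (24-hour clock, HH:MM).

Elongation θ = 360° × 22.2/29.5 ≈ 270.9°.
Delay after the Sun = 270.9° / (15°/h) ≈ 18.06 h.
06:00 + 18.061 h ≈ 00:04 → 00:00 to the nearest ten minutes.

00:00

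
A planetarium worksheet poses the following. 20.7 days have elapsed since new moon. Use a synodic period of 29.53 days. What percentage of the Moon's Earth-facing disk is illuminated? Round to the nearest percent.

65%

Phase angle: θ = 360°·(20.7 d)/(29.53 d) = 252.4°.
With cos θ = (-0.303), the lit fraction is (1 − (-0.303))/2 ≈ 0.652, so 65%.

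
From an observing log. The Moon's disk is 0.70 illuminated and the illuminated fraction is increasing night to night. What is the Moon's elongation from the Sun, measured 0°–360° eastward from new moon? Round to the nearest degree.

Invert f = (1 − cos θ)/2 to get cos θ = 1 − 2(0.70) = -0.400, hence θ₀ = arccos -0.400 = 113.6°.
Before full moon the principal value applies: θ = 113.6°.

114°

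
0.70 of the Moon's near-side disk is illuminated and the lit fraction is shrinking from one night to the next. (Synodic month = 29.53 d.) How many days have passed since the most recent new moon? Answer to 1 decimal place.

20.2 days

Invert f = (1 − cos θ)/2 to get cos θ = 1 − 2(0.70) = -0.400, hence θ₀ = arccos -0.400 = 113.6°.
A waning Moon lies in 180°–360°, so θ = 360° − 113.6° = 246.4°.
That fraction of the synodic month is 246.4/360 × 29.53 d ≈ 20.21 d.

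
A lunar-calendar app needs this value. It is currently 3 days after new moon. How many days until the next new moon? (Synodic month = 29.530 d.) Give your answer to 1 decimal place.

One full lunation from the last new moon is 29.530 d; remaining = 29.530 − 3 = 26.530 d.

26.5 days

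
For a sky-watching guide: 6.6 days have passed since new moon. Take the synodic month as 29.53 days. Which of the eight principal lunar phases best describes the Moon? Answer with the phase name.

first quarter

θ ≈ 360° × 6.6/29.53 = 80°, which falls in the first quarter sector.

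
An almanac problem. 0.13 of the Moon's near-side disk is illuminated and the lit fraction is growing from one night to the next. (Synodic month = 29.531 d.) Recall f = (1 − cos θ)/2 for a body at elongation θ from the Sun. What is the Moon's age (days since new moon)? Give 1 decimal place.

Invert f = (1 − cos θ)/2 to get cos θ = 1 − 2(0.13) = 0.740, hence θ₀ = arccos 0.740 = 42.3°.
Before full moon the principal value applies: θ = 42.3°.
At 360°/29.531 d per day, 42.3° corresponds to 3.47 days.

3.5 days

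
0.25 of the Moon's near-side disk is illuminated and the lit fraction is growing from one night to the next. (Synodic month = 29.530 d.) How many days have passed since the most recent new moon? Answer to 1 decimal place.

4.9 days

cos θ = 1 − 2f = 0.500, giving a principal value of 60.0°.
Waxing ⇒ before full, so θ = 60.0°.
At 360°/29.530 d per day, 60.0° corresponds to 4.92 days.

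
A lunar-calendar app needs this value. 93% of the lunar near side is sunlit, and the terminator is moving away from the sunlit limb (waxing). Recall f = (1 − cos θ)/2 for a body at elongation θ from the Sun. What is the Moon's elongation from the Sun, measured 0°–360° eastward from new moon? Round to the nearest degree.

cos θ = 1 − 2f = -0.860, giving a principal value of 149.3°.
The Moon is waxing (0°–180°), so θ = 149.3° directly.

149°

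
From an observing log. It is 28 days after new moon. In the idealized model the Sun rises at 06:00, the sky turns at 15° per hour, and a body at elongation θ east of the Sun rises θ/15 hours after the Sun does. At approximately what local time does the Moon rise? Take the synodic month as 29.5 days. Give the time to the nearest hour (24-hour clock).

Phase angle: θ = 360°·(28 d)/(29.5 d) = 341.7°.
At 15° of sky rotation per hour, 341.7° corresponds to a 22.78 h lag.
06:00 + 22.78 h ≈ 04:47 → 05:00 to the nearest hour.

05:00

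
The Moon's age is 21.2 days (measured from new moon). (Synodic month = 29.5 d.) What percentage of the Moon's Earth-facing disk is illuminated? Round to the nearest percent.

The Moon has covered 21.2/29.5 of its cycle, so θ ≈ 360° × 21.2/29.5 = 258.7°.
With cos θ = (-0.196), the lit fraction is (1 − (-0.196))/2 ≈ 0.598, so 60%.

60%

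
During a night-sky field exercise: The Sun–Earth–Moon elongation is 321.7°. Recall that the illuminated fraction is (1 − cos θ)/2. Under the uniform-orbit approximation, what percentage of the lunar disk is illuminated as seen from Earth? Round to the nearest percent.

Half-versine of 321.7°: (1 − 0.785)/2 = 0.108, i.e. 11%.

11%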